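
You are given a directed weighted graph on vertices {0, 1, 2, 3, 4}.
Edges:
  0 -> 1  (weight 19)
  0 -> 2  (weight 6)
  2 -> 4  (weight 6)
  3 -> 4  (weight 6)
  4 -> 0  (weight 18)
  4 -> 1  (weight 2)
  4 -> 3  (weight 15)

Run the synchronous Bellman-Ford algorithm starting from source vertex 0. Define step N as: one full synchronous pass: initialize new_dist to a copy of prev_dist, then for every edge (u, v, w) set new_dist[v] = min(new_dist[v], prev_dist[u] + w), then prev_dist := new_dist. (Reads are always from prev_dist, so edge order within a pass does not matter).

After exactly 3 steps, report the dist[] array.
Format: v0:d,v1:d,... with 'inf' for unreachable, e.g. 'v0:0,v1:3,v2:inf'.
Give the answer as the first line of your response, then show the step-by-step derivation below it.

v0:0,v1:14,v2:6,v3:27,v4:12

step 1: dist = v0:0,v1:19,v2:6,v3:inf,v4:inf
step 2: dist = v0:0,v1:19,v2:6,v3:inf,v4:12
step 3: dist = v0:0,v1:14,v2:6,v3:27,v4:12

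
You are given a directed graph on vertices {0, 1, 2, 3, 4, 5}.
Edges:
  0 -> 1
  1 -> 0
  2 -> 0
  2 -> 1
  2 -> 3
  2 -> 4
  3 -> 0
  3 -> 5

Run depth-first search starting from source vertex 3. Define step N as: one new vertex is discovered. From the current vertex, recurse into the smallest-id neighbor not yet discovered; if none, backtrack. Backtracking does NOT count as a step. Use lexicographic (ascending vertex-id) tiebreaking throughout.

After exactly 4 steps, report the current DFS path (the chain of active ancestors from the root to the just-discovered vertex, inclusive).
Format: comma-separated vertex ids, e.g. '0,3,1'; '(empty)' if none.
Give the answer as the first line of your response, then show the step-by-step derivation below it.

3,5

step 1: discover 3; path=3; order=3
step 2: discover 0; path=3>0; order=3,0
step 3: discover 1; path=3>0>1; order=3,0,1
step 4: discover 5; path=3>5; order=3,0,1,5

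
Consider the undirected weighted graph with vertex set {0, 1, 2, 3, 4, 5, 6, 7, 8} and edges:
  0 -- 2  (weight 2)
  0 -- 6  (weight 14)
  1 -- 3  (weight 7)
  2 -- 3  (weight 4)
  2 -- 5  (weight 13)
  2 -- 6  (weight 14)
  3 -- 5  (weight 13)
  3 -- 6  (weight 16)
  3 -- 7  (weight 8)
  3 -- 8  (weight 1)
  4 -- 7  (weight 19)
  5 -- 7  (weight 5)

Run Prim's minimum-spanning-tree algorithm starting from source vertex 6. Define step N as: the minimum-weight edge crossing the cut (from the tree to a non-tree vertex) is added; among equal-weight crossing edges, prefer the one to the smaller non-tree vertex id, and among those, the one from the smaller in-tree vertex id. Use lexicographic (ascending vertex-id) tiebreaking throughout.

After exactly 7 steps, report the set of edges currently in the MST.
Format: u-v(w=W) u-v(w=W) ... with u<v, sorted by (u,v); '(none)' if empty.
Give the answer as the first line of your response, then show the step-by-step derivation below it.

0-2(w=2) 0-6(w=14) 1-3(w=7) 2-3(w=4) 3-7(w=8) 3-8(w=1) 5-7(w=5)

step 1: add edge 0-6 (w=14); MST = {0-6(w=14)}
step 2: add edge 0-2 (w=2); MST = {0-2(w=2) 0-6(w=14)}
step 3: add edge 2-3 (w=4); MST = {0-2(w=2) 0-6(w=14) 2-3(w=4)}
step 4: add edge 3-8 (w=1); MST = {0-2(w=2) 0-6(w=14) 2-3(w=4) 3-8(w=1)}
step 5: add edge 1-3 (w=7); MST = {0-2(w=2) 0-6(w=14) 1-3(w=7) 2-3(w=4) 3-8(w=1)}
step 6: add edge 3-7 (w=8); MST = {0-2(w=2) 0-6(w=14) 1-3(w=7) 2-3(w=4) 3-7(w=8) 3-8(w=1)}
step 7: add edge 5-7 (w=5); MST = {0-2(w=2) 0-6(w=14) 1-3(w=7) 2-3(w=4) 3-7(w=8) 3-8(w=1) 5-7(w=5)}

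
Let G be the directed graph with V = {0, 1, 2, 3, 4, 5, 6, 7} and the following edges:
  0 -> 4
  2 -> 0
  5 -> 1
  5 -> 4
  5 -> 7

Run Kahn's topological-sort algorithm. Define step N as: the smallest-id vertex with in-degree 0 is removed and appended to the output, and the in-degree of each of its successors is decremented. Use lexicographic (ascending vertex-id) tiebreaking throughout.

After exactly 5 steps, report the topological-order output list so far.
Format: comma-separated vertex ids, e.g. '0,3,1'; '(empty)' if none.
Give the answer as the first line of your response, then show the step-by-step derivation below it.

2,0,3,5,1

step 1: output 2; order=[2]; indeg=(0,1,0,0,2,0,0,1)
step 2: output 0; order=[2,0]; indeg=(0,1,0,0,1,0,0,1)
step 3: output 3; order=[2,0,3]; indeg=(0,1,0,0,1,0,0,1)
step 4: output 5; order=[2,0,3,5]; indeg=(0,0,0,0,0,0,0,0)
step 5: output 1; order=[2,0,3,5,1]; indeg=(0,0,0,0,0,0,0,0)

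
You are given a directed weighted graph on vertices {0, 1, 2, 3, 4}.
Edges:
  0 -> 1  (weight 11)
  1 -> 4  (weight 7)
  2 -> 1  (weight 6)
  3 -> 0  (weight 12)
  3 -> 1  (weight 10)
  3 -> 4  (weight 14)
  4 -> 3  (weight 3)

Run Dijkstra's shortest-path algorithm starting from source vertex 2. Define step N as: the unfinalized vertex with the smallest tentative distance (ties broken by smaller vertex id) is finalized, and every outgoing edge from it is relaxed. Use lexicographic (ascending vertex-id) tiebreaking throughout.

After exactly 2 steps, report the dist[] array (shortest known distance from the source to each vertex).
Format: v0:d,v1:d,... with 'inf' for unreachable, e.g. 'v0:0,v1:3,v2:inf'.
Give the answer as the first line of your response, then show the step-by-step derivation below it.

v0:inf,v1:6,v2:0,v3:inf,v4:13

step 1: dist = v0:inf,v1:6,v2:0,v3:inf,v4:inf
step 2: dist = v0:inf,v1:6,v2:0,v3:inf,v4:13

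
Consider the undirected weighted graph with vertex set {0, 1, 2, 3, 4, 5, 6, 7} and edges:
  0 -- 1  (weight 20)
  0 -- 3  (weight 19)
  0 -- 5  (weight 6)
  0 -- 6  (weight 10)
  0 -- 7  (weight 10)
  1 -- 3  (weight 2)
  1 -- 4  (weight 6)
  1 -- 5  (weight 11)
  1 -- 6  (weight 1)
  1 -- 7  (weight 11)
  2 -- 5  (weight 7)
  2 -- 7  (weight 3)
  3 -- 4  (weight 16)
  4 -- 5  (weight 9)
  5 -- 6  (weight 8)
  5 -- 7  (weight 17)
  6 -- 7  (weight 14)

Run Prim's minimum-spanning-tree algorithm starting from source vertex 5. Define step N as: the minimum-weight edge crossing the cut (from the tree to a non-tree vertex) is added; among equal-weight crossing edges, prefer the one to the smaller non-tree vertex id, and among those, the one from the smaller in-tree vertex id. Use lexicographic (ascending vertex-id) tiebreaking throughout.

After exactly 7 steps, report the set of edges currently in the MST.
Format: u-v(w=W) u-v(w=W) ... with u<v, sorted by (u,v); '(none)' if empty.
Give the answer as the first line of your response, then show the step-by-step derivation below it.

0-5(w=6) 1-3(w=2) 1-4(w=6) 1-6(w=1) 2-5(w=7) 2-7(w=3) 5-6(w=8)

step 1: add edge 0-5 (w=6); MST = {0-5(w=6)}
step 2: add edge 2-5 (w=7); MST = {0-5(w=6) 2-5(w=7)}
step 3: add edge 2-7 (w=3); MST = {0-5(w=6) 2-5(w=7) 2-7(w=3)}
step 4: add edge 5-6 (w=8); MST = {0-5(w=6) 2-5(w=7) 2-7(w=3) 5-6(w=8)}
step 5: add edge 1-6 (w=1); MST = {0-5(w=6) 1-6(w=1) 2-5(w=7) 2-7(w=3) 5-6(w=8)}
step 6: add edge 1-3 (w=2); MST = {0-5(w=6) 1-3(w=2) 1-6(w=1) 2-5(w=7) 2-7(w=3) 5-6(w=8)}
step 7: add edge 1-4 (w=6); MST = {0-5(w=6) 1-3(w=2) 1-4(w=6) 1-6(w=1) 2-5(w=7) 2-7(w=3) 5-6(w=8)}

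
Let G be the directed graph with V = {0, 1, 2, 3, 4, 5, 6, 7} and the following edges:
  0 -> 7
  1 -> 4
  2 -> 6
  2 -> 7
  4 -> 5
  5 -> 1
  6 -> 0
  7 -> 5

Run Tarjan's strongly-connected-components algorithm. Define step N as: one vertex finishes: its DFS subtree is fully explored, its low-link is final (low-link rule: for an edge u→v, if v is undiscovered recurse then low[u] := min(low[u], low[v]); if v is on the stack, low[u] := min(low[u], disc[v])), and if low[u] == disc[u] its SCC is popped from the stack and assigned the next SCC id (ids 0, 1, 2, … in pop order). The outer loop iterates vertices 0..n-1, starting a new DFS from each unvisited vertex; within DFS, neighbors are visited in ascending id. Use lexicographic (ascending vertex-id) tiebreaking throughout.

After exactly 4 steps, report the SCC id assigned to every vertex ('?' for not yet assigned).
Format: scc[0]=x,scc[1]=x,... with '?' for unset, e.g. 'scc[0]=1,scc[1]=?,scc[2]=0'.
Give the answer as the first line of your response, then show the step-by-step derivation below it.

scc[0]=?,scc[1]=0,scc[2]=?,scc[3]=?,scc[4]=0,scc[5]=0,scc[6]=?,scc[7]=1

step 1: low=(low[0]=0,low[1]=3,low[2]=?,low[3]=?,low[4]=2,low[5]=2,low[6]=?,low[7]=1); scc=(scc[0]=?,scc[1]=?,scc[2]=?,scc[3]=?,scc[4]=?,scc[5]=?,scc[6]=?,scc[7]=?)
step 2: low=(low[0]=0,low[1]=2,low[2]=?,low[3]=?,low[4]=2,low[5]=2,low[6]=?,low[7]=1); scc=(scc[0]=?,scc[1]=?,scc[2]=?,scc[3]=?,scc[4]=?,scc[5]=?,scc[6]=?,scc[7]=?)
step 3: low=(low[0]=0,low[1]=2,low[2]=?,low[3]=?,low[4]=2,low[5]=2,low[6]=?,low[7]=1); scc=(scc[0]=?,scc[1]=0,scc[2]=?,scc[3]=?,scc[4]=0,scc[5]=0,scc[6]=?,scc[7]=?)
step 4: low=(low[0]=0,low[1]=2,low[2]=?,low[3]=?,low[4]=2,low[5]=2,low[6]=?,low[7]=1); scc=(scc[0]=?,scc[1]=0,scc[2]=?,scc[3]=?,scc[4]=0,scc[5]=0,scc[6]=?,scc[7]=1)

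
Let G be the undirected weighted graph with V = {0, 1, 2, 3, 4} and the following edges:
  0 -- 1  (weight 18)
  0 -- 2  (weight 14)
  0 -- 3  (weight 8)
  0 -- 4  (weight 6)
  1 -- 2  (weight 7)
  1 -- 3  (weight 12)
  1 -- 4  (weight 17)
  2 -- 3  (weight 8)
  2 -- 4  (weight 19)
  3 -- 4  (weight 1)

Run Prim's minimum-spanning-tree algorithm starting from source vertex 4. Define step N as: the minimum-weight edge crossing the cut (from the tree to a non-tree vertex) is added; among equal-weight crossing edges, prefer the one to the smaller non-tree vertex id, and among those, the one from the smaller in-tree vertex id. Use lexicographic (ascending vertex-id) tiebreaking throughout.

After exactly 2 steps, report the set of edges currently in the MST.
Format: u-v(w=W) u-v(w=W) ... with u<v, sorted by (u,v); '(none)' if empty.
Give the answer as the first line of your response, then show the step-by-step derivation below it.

0-4(w=6) 3-4(w=1)

step 1: add edge 3-4 (w=1); MST = {3-4(w=1)}
step 2: add edge 0-4 (w=6); MST = {0-4(w=6) 3-4(w=1)}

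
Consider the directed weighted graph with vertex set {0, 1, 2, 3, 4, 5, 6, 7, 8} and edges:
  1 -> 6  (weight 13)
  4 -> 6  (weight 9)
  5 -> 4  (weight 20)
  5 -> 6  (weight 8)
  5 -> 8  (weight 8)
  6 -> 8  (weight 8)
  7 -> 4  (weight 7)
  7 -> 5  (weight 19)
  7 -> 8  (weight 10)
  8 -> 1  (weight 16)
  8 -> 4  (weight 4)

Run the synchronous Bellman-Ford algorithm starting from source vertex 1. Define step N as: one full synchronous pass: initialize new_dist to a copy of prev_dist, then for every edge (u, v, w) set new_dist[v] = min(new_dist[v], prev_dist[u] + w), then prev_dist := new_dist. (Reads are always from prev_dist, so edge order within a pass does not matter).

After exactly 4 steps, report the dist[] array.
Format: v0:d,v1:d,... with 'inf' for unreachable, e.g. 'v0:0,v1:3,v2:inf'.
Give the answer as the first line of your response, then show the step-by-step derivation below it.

v0:inf,v1:0,v2:inf,v3:inf,v4:25,v5:inf,v6:13,v7:inf,v8:21

step 1: dist = v0:inf,v1:0,v2:inf,v3:inf,v4:inf,v5:inf,v6:13,v7:inf,v8:inf
step 2: dist = v0:inf,v1:0,v2:inf,v3:inf,v4:inf,v5:inf,v6:13,v7:inf,v8:21
step 3: dist = v0:inf,v1:0,v2:inf,v3:inf,v4:25,v5:inf,v6:13,v7:inf,v8:21
step 4: dist = v0:inf,v1:0,v2:inf,v3:inf,v4:25,v5:inf,v6:13,v7:inf,v8:21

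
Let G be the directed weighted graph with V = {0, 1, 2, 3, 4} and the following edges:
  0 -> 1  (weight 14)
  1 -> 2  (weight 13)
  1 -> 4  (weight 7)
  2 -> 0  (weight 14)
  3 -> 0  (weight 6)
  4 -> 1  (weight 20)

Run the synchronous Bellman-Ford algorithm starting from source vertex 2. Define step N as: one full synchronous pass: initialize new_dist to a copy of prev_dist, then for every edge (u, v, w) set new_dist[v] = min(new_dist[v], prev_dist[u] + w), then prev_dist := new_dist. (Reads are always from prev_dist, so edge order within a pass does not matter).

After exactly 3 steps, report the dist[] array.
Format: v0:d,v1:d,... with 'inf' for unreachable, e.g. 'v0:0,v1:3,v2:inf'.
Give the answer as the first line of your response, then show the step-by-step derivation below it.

v0:14,v1:28,v2:0,v3:inf,v4:35

step 1: dist = v0:14,v1:inf,v2:0,v3:inf,v4:inf
step 2: dist = v0:14,v1:28,v2:0,v3:inf,v4:inf
step 3: dist = v0:14,v1:28,v2:0,v3:inf,v4:35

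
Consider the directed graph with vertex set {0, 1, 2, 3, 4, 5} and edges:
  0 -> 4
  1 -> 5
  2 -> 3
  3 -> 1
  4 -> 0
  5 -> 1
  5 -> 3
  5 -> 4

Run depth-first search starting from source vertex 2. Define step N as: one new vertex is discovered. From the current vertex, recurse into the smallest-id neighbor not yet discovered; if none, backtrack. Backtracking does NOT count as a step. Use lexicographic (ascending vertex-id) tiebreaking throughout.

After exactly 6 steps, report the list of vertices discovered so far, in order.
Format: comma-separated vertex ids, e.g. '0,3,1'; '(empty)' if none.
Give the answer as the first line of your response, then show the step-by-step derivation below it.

2,3,1,5,4,0

step 1: discover 2; path=2; order=2
step 2: discover 3; path=2>3; order=2,3
step 3: discover 1; path=2>3>1; order=2,3,1
step 4: discover 5; path=2>3>1>5; order=2,3,1,5
step 5: discover 4; path=2>3>1>5>4; order=2,3,1,5,4
step 6: discover 0; path=2>3>1>5>4>0; order=2,3,1,5,4,0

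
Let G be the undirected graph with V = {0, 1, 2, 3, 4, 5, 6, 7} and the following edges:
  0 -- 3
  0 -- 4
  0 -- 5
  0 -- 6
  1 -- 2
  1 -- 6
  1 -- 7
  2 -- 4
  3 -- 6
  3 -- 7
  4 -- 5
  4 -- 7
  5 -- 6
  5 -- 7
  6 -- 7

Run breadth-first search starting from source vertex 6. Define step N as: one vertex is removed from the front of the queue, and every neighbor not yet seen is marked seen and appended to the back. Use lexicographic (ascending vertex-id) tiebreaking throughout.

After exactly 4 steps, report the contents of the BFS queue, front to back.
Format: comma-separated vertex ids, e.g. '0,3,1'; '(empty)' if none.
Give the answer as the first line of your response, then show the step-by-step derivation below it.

5,7,4,2

step 1: dequeue 6; queue=[0,1,3,5,7]; order=6
step 2: dequeue 0; queue=[1,3,5,7,4]; order=6,0
step 3: dequeue 1; queue=[3,5,7,4,2]; order=6,0,1
step 4: dequeue 3; queue=[5,7,4,2]; order=6,0,1,3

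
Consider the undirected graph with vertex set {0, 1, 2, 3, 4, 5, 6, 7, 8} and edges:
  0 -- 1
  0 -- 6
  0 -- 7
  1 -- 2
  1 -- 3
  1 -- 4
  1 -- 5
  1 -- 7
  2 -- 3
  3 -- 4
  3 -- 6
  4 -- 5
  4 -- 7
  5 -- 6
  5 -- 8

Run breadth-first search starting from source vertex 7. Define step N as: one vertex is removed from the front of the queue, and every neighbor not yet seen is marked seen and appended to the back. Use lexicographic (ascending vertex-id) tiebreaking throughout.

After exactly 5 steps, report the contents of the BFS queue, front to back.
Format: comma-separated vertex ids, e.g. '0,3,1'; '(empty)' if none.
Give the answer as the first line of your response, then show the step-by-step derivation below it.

2,3,5

step 1: dequeue 7; queue=[0,1,4]; order=7
step 2: dequeue 0; queue=[1,4,6]; order=7,0
step 3: dequeue 1; queue=[4,6,2,3,5]; order=7,0,1
step 4: dequeue 4; queue=[6,2,3,5]; order=7,0,1,4
step 5: dequeue 6; queue=[2,3,5]; order=7,0,1,4,6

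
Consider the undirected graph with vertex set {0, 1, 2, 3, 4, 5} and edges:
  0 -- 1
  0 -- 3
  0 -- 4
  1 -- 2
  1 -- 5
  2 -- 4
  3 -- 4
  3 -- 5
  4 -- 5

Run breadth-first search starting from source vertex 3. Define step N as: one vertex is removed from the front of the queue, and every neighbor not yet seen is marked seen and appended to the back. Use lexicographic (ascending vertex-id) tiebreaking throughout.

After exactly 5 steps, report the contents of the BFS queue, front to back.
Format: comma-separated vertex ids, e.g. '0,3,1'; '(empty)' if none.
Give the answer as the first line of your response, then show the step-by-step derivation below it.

2

step 1: dequeue 3; queue=[0,4,5]; order=3
step 2: dequeue 0; queue=[4,5,1]; order=3,0
step 3: dequeue 4; queue=[5,1,2]; order=3,0,4
step 4: dequeue 5; queue=[1,2]; order=3,0,4,5
step 5: dequeue 1; queue=[2]; order=3,0,4,5,1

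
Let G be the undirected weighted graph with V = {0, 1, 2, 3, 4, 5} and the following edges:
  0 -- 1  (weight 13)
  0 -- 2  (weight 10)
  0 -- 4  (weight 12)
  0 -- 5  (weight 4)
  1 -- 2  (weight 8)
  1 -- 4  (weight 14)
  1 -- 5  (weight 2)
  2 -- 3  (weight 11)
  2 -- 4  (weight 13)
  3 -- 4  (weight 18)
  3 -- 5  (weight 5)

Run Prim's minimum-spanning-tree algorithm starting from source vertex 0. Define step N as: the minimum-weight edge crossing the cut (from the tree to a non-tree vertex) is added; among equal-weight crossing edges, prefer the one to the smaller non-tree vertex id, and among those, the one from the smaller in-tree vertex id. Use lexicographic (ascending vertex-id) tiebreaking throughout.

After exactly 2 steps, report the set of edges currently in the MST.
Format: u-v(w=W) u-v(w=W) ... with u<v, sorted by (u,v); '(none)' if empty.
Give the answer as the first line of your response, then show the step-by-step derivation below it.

0-5(w=4) 1-5(w=2)

step 1: add edge 0-5 (w=4); MST = {0-5(w=4)}
step 2: add edge 1-5 (w=2); MST = {0-5(w=4) 1-5(w=2)}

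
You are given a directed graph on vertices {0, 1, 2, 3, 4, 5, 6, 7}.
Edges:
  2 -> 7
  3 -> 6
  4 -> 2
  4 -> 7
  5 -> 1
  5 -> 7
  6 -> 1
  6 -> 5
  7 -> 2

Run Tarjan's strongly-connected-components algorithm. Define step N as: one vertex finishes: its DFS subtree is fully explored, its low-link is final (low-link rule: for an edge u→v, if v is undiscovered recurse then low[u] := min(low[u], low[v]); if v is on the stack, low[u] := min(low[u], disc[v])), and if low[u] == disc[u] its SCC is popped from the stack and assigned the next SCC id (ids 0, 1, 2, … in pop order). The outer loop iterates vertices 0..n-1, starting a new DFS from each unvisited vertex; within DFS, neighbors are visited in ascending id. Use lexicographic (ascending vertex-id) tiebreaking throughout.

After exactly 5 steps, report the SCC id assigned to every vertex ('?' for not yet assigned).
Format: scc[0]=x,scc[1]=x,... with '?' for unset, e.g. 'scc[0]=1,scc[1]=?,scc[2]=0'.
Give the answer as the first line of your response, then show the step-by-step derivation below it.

scc[0]=0,scc[1]=1,scc[2]=2,scc[3]=?,scc[4]=?,scc[5]=3,scc[6]=?,scc[7]=2

step 1: low=(low[0]=0,low[1]=?,low[2]=?,low[3]=?,low[4]=?,low[5]=?,low[6]=?,low[7]=?); scc=(scc[0]=0,scc[1]=?,scc[2]=?,scc[3]=?,scc[4]=?,scc[5]=?,scc[6]=?,scc[7]=?)
step 2: low=(low[0]=0,low[1]=1,low[2]=?,low[3]=?,low[4]=?,low[5]=?,low[6]=?,low[7]=?); scc=(scc[0]=0,scc[1]=1,scc[2]=?,scc[3]=?,scc[4]=?,scc[5]=?,scc[6]=?,scc[7]=?)
step 3: low=(low[0]=0,low[1]=1,low[2]=2,low[3]=?,low[4]=?,low[5]=?,low[6]=?,low[7]=2); scc=(scc[0]=0,scc[1]=1,scc[2]=?,scc[3]=?,scc[4]=?,scc[5]=?,scc[6]=?,scc[7]=?)
step 4: low=(low[0]=0,low[1]=1,low[2]=2,low[3]=?,low[4]=?,low[5]=?,low[6]=?,low[7]=2); scc=(scc[0]=0,scc[1]=1,scc[2]=2,scc[3]=?,scc[4]=?,scc[5]=?,scc[6]=?,scc[7]=2)
step 5: low=(low[0]=0,low[1]=1,low[2]=2,low[3]=4,low[4]=?,low[5]=6,low[6]=5,low[7]=2); scc=(scc[0]=0,scc[1]=1,scc[2]=2,scc[3]=?,scc[4]=?,scc[5]=3,scc[6]=?,scc[7]=2)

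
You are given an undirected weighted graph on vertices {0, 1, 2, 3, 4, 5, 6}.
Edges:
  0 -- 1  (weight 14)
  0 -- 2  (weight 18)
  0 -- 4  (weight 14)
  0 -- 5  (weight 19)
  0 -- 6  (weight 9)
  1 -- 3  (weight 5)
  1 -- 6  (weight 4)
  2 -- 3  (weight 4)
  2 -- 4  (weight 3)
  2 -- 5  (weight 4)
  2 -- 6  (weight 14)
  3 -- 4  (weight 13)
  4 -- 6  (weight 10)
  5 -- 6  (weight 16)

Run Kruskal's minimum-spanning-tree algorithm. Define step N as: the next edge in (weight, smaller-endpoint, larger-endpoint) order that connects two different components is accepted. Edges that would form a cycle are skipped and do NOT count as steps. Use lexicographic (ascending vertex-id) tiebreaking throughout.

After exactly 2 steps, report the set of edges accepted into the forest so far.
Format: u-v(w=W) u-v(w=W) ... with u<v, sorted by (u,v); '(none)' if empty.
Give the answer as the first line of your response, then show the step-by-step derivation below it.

1-6(w=4) 2-4(w=3)

step 1: add edge 2-4 (w=3); MST = {2-4(w=3)}
step 2: add edge 1-6 (w=4); MST = {1-6(w=4) 2-4(w=3)}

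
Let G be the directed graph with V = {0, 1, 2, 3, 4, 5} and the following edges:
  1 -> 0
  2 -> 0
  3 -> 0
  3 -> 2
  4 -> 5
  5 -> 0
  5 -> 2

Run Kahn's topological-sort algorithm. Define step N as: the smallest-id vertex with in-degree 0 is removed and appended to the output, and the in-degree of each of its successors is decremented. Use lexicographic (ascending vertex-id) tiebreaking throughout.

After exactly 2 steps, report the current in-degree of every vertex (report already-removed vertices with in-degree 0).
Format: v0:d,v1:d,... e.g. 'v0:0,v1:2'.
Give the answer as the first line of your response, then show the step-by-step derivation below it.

v0:2,v1:0,v2:1,v3:0,v4:0,v5:1

step 1: output 1; order=[1]; indeg=(3,0,2,0,0,1)
step 2: output 3; order=[1,3]; indeg=(2,0,1,0,0,1)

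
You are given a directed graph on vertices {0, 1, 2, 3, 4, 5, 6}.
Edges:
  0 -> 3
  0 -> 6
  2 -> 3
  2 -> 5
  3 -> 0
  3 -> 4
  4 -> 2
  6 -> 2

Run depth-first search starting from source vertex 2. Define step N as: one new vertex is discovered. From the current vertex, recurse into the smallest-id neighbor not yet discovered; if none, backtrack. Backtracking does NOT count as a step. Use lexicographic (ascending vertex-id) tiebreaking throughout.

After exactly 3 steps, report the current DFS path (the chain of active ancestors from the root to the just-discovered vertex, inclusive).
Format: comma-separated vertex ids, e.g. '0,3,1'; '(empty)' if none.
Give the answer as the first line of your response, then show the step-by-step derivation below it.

2,3,0

step 1: discover 2; path=2; order=2
step 2: discover 3; path=2>3; order=2,3
step 3: discover 0; path=2>3>0; order=2,3,0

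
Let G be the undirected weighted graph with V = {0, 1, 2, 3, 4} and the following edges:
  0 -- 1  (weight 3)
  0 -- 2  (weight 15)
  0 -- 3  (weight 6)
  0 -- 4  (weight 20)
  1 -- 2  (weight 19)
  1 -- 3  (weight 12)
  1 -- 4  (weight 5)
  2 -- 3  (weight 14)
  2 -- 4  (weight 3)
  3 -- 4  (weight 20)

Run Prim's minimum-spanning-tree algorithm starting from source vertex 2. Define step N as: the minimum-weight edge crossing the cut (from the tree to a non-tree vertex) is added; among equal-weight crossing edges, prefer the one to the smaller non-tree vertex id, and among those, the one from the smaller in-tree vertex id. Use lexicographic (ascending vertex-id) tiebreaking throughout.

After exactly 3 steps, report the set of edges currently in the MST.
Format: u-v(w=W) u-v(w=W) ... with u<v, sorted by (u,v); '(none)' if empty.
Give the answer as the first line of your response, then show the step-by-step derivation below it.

0-1(w=3) 1-4(w=5) 2-4(w=3)

step 1: add edge 2-4 (w=3); MST = {2-4(w=3)}
step 2: add edge 1-4 (w=5); MST = {1-4(w=5) 2-4(w=3)}
step 3: add edge 0-1 (w=3); MST = {0-1(w=3) 1-4(w=5) 2-4(w=3)}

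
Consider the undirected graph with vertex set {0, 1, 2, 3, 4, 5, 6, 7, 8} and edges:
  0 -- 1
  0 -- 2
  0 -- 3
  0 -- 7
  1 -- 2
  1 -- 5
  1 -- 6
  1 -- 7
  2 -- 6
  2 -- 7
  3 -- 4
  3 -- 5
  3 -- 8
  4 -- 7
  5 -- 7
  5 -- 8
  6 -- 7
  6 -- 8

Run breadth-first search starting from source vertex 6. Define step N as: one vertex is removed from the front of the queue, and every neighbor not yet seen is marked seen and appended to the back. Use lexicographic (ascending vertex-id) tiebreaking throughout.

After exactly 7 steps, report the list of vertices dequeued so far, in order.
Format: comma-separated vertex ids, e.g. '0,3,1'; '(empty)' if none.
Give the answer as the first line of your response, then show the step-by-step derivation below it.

6,1,2,7,8,0,5

step 1: dequeue 6; queue=[1,2,7,8]; order=6
step 2: dequeue 1; queue=[2,7,8,0,5]; order=6,1
step 3: dequeue 2; queue=[7,8,0,5]; order=6,1,2
step 4: dequeue 7; queue=[8,0,5,4]; order=6,1,2,7
step 5: dequeue 8; queue=[0,5,4,3]; order=6,1,2,7,8
step 6: dequeue 0; queue=[5,4,3]; order=6,1,2,7,8,0
step 7: dequeue 5; queue=[4,3]; order=6,1,2,7,8,0,5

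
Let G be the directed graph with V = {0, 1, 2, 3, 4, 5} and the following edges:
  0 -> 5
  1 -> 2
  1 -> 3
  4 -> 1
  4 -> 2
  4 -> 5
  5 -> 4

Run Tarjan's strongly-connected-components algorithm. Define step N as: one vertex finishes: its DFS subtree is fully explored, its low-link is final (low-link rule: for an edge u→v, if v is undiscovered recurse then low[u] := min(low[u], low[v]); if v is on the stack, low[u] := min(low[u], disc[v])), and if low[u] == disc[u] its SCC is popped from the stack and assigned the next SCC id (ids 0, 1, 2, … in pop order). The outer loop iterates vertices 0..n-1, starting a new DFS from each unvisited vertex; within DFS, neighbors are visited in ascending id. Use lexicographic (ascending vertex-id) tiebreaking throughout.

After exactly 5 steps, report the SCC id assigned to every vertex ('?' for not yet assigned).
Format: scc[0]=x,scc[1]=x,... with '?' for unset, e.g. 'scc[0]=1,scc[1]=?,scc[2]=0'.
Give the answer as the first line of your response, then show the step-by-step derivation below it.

scc[0]=?,scc[1]=2,scc[2]=0,scc[3]=1,scc[4]=3,scc[5]=3

step 1: low=(low[0]=0,low[1]=3,low[2]=4,low[3]=?,low[4]=2,low[5]=1); scc=(scc[0]=?,scc[1]=?,scc[2]=0,scc[3]=?,scc[4]=?,scc[5]=?)
step 2: low=(low[0]=0,low[1]=3,low[2]=4,low[3]=5,low[4]=2,low[5]=1); scc=(scc[0]=?,scc[1]=?,scc[2]=0,scc[3]=1,scc[4]=?,scc[5]=?)
step 3: low=(low[0]=0,low[1]=3,low[2]=4,low[3]=5,low[4]=2,low[5]=1); scc=(scc[0]=?,scc[1]=2,scc[2]=0,scc[3]=1,scc[4]=?,scc[5]=?)
step 4: low=(low[0]=0,low[1]=3,low[2]=4,low[3]=5,low[4]=1,low[5]=1); scc=(scc[0]=?,scc[1]=2,scc[2]=0,scc[3]=1,scc[4]=?,scc[5]=?)
step 5: low=(low[0]=0,low[1]=3,low[2]=4,low[3]=5,low[4]=1,low[5]=1); scc=(scc[0]=?,scc[1]=2,scc[2]=0,scc[3]=1,scc[4]=3,scc[5]=3)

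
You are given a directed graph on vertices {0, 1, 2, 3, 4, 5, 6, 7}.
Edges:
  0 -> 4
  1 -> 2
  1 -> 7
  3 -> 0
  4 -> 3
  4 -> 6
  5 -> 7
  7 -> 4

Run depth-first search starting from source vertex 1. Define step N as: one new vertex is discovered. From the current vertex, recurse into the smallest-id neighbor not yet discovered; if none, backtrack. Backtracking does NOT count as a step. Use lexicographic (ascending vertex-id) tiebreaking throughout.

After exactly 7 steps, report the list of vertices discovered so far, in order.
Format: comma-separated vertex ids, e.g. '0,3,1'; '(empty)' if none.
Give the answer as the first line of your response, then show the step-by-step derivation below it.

1,2,7,4,3,0,6

step 1: discover 1; path=1; order=1
step 2: discover 2; path=1>2; order=1,2
step 3: discover 7; path=1>7; order=1,2,7
step 4: discover 4; path=1>7>4; order=1,2,7,4
step 5: discover 3; path=1>7>4>3; order=1,2,7,4,3
step 6: discover 0; path=1>7>4>3>0; order=1,2,7,4,3,0
step 7: discover 6; path=1>7>4>6; order=1,2,7,4,3,0,6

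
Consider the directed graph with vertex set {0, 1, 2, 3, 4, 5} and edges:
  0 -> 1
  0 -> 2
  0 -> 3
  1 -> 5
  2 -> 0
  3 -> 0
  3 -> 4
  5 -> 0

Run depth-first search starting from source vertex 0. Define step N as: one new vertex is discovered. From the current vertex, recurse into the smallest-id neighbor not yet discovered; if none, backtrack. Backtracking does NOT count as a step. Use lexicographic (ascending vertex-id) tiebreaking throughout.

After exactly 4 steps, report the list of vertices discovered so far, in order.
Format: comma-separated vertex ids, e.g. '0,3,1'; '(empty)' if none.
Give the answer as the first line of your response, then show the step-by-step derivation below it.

0,1,5,2

step 1: discover 0; path=0; order=0
step 2: discover 1; path=0>1; order=0,1
step 3: discover 5; path=0>1>5; order=0,1,5
step 4: discover 2; path=0>2; order=0,1,5,2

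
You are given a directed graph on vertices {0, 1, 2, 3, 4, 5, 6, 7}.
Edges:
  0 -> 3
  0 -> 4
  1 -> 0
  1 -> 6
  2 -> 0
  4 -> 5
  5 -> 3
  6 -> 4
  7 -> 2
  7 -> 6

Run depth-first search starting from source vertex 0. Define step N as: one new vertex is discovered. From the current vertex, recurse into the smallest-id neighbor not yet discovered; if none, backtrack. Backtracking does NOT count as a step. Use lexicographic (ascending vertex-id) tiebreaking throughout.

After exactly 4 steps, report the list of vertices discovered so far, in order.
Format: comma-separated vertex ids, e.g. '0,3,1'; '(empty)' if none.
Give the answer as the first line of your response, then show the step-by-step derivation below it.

0,3,4,5

step 1: discover 0; path=0; order=0
step 2: discover 3; path=0>3; order=0,3
step 3: discover 4; path=0>4; order=0,3,4
step 4: discover 5; path=0>4>5; order=0,3,4,5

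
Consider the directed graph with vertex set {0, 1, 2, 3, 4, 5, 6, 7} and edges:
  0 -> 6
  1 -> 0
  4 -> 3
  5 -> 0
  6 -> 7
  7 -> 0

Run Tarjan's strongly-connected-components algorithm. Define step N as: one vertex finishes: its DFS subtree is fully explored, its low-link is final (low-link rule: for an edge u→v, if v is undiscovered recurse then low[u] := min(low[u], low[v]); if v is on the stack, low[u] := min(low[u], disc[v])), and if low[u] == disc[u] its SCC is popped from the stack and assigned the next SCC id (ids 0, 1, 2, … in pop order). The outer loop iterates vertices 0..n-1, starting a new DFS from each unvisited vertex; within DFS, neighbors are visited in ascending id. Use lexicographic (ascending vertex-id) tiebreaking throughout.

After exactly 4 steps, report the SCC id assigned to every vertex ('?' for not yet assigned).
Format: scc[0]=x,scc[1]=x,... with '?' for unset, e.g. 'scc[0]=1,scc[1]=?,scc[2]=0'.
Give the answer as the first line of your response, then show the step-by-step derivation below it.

scc[0]=0,scc[1]=1,scc[2]=?,scc[3]=?,scc[4]=?,scc[5]=?,scc[6]=0,scc[7]=0

step 1: low=(low[0]=0,low[1]=?,low[2]=?,low[3]=?,low[4]=?,low[5]=?,low[6]=1,low[7]=0); scc=(scc[0]=?,scc[1]=?,scc[2]=?,scc[3]=?,scc[4]=?,scc[5]=?,scc[6]=?,scc[7]=?)
step 2: low=(low[0]=0,low[1]=?,low[2]=?,low[3]=?,low[4]=?,low[5]=?,low[6]=0,low[7]=0); scc=(scc[0]=?,scc[1]=?,scc[2]=?,scc[3]=?,scc[4]=?,scc[5]=?,scc[6]=?,scc[7]=?)
step 3: low=(low[0]=0,low[1]=?,low[2]=?,low[3]=?,low[4]=?,low[5]=?,low[6]=0,low[7]=0); scc=(scc[0]=0,scc[1]=?,scc[2]=?,scc[3]=?,scc[4]=?,scc[5]=?,scc[6]=0,scc[7]=0)
step 4: low=(low[0]=0,low[1]=3,low[2]=?,low[3]=?,low[4]=?,low[5]=?,low[6]=0,low[7]=0); scc=(scc[0]=0,scc[1]=1,scc[2]=?,scc[3]=?,scc[4]=?,scc[5]=?,scc[6]=0,scc[7]=0)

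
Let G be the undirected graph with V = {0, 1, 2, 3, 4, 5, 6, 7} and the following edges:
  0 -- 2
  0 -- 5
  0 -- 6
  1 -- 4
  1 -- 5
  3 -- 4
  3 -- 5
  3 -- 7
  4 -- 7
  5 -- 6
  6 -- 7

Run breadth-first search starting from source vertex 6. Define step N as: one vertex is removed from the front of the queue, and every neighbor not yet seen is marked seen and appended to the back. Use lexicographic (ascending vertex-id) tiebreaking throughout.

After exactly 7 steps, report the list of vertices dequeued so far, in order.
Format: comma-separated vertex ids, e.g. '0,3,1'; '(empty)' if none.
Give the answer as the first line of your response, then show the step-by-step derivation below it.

6,0,5,7,2,1,3

step 1: dequeue 6; queue=[0,5,7]; order=6
step 2: dequeue 0; queue=[5,7,2]; order=6,0
step 3: dequeue 5; queue=[7,2,1,3]; order=6,0,5
step 4: dequeue 7; queue=[2,1,3,4]; order=6,0,5,7
step 5: dequeue 2; queue=[1,3,4]; order=6,0,5,7,2
step 6: dequeue 1; queue=[3,4]; order=6,0,5,7,2,1
step 7: dequeue 3; queue=[4]; order=6,0,5,7,2,1,3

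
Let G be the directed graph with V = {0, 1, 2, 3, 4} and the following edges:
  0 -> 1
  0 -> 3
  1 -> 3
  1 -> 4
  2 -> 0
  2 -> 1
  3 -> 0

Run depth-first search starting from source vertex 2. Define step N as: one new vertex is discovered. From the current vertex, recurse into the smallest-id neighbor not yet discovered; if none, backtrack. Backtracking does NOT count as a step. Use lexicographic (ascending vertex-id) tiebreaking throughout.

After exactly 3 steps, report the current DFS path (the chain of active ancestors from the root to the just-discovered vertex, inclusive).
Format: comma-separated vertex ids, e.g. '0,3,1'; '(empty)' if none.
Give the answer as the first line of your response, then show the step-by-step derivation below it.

2,0,1

step 1: discover 2; path=2; order=2
step 2: discover 0; path=2>0; order=2,0
step 3: discover 1; path=2>0>1; order=2,0,1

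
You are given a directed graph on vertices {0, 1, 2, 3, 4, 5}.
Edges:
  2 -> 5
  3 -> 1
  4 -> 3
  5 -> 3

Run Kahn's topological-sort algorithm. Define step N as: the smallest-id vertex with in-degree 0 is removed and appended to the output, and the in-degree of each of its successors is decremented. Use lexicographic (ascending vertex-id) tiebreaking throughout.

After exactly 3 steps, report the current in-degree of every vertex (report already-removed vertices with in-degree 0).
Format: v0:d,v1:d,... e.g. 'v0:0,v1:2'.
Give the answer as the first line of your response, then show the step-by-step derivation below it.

v0:0,v1:1,v2:0,v3:1,v4:0,v5:0

step 1: output 0; order=[0]; indeg=(0,1,0,2,0,1)
step 2: output 2; order=[0,2]; indeg=(0,1,0,2,0,0)
step 3: output 4; order=[0,2,4]; indeg=(0,1,0,1,0,0)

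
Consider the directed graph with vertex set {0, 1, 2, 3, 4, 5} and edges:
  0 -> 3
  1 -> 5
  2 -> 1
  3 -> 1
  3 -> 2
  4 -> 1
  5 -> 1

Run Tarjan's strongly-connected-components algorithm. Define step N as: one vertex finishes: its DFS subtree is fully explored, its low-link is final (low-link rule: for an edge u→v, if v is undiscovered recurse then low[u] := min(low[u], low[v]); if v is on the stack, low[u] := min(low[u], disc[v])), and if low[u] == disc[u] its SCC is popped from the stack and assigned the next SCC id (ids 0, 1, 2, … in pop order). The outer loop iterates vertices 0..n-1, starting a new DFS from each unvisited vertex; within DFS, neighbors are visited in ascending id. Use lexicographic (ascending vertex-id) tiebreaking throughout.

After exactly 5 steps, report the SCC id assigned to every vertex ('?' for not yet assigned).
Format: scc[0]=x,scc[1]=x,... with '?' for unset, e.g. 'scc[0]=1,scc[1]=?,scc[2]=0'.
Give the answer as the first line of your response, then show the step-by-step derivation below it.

scc[0]=3,scc[1]=0,scc[2]=1,scc[3]=2,scc[4]=?,scc[5]=0

step 1: low=(low[0]=0,low[1]=2,low[2]=?,low[3]=1,low[4]=?,low[5]=2); scc=(scc[0]=?,scc[1]=?,scc[2]=?,scc[3]=?,scc[4]=?,scc[5]=?)
step 2: low=(low[0]=0,low[1]=2,low[2]=?,low[3]=1,low[4]=?,low[5]=2); scc=(scc[0]=?,scc[1]=0,scc[2]=?,scc[3]=?,scc[4]=?,scc[5]=0)
step 3: low=(low[0]=0,low[1]=2,low[2]=4,low[3]=1,low[4]=?,low[5]=2); scc=(scc[0]=?,scc[1]=0,scc[2]=1,scc[3]=?,scc[4]=?,scc[5]=0)
step 4: low=(low[0]=0,low[1]=2,low[2]=4,low[3]=1,low[4]=?,low[5]=2); scc=(scc[0]=?,scc[1]=0,scc[2]=1,scc[3]=2,scc[4]=?,scc[5]=0)
step 5: low=(low[0]=0,low[1]=2,low[2]=4,low[3]=1,low[4]=?,low[5]=2); scc=(scc[0]=3,scc[1]=0,scc[2]=1,scc[3]=2,scc[4]=?,scc[5]=0)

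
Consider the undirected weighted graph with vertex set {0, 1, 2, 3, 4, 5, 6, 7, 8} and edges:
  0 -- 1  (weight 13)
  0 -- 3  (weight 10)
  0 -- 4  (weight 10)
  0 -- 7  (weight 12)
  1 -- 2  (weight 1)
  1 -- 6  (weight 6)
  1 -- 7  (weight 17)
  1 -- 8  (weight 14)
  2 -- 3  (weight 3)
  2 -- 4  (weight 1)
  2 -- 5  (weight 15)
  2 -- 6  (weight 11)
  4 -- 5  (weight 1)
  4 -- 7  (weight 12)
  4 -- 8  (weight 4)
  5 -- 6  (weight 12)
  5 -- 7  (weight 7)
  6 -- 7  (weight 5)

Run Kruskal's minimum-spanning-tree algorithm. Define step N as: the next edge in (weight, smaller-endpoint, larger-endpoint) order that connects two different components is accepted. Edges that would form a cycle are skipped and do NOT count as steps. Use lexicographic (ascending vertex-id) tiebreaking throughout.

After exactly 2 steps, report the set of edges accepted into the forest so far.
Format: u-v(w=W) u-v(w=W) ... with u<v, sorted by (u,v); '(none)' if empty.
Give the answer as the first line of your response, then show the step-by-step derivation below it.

1-2(w=1) 2-4(w=1)

step 1: add edge 1-2 (w=1); MST = {1-2(w=1)}
step 2: add edge 2-4 (w=1); MST = {1-2(w=1) 2-4(w=1)}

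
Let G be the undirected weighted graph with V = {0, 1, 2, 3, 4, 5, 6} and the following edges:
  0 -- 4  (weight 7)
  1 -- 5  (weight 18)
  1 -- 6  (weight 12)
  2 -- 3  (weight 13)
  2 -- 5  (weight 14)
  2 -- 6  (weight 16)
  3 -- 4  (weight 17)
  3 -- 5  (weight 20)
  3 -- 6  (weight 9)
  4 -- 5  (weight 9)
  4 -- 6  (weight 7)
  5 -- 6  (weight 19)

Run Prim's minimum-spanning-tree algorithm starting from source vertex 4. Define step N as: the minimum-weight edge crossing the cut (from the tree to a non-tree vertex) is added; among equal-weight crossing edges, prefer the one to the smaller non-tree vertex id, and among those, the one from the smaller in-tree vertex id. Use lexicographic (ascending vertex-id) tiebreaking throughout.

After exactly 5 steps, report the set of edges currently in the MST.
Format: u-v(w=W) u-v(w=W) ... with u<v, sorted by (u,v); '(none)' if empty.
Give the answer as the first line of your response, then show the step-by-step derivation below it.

0-4(w=7) 1-6(w=12) 3-6(w=9) 4-5(w=9) 4-6(w=7)

step 1: add edge 0-4 (w=7); MST = {0-4(w=7)}
step 2: add edge 4-6 (w=7); MST = {0-4(w=7) 4-6(w=7)}
step 3: add edge 3-6 (w=9); MST = {0-4(w=7) 3-6(w=9) 4-6(w=7)}
step 4: add edge 4-5 (w=9); MST = {0-4(w=7) 3-6(w=9) 4-5(w=9) 4-6(w=7)}
step 5: add edge 1-6 (w=12); MST = {0-4(w=7) 1-6(w=12) 3-6(w=9) 4-5(w=9) 4-6(w=7)}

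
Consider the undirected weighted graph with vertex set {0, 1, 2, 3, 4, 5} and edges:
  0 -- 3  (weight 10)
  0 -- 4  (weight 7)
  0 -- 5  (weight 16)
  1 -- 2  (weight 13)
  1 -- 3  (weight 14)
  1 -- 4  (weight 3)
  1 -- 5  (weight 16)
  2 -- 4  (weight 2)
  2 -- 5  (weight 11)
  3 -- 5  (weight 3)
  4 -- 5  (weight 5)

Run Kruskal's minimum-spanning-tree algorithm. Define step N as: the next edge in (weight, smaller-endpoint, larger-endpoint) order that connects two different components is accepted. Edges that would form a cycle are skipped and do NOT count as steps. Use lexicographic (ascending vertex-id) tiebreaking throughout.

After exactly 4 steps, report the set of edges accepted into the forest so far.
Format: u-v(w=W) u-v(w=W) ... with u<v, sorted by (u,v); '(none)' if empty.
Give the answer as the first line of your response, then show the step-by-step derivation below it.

1-4(w=3) 2-4(w=2) 3-5(w=3) 4-5(w=5)

step 1: add edge 2-4 (w=2); MST = {2-4(w=2)}
step 2: add edge 1-4 (w=3); MST = {1-4(w=3) 2-4(w=2)}
step 3: add edge 3-5 (w=3); MST = {1-4(w=3) 2-4(w=2) 3-5(w=3)}
step 4: add edge 4-5 (w=5); MST = {1-4(w=3) 2-4(w=2) 3-5(w=3) 4-5(w=5)}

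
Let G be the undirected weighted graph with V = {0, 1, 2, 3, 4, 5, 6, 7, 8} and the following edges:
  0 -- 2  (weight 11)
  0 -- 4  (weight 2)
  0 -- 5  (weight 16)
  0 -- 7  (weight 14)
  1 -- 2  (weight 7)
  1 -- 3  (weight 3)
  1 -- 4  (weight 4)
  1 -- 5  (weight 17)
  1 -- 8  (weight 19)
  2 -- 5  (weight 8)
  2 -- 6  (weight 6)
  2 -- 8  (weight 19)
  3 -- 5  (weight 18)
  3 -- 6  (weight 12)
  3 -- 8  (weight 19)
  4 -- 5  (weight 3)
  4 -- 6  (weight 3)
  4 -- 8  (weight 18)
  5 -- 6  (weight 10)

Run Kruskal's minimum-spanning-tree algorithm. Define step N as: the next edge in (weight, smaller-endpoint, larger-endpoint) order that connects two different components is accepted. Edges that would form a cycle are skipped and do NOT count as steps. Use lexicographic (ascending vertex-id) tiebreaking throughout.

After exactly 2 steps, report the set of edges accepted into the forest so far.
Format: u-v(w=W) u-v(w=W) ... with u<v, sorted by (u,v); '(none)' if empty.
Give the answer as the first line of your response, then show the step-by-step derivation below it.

0-4(w=2) 1-3(w=3)

step 1: add edge 0-4 (w=2); MST = {0-4(w=2)}
step 2: add edge 1-3 (w=3); MST = {0-4(w=2) 1-3(w=3)}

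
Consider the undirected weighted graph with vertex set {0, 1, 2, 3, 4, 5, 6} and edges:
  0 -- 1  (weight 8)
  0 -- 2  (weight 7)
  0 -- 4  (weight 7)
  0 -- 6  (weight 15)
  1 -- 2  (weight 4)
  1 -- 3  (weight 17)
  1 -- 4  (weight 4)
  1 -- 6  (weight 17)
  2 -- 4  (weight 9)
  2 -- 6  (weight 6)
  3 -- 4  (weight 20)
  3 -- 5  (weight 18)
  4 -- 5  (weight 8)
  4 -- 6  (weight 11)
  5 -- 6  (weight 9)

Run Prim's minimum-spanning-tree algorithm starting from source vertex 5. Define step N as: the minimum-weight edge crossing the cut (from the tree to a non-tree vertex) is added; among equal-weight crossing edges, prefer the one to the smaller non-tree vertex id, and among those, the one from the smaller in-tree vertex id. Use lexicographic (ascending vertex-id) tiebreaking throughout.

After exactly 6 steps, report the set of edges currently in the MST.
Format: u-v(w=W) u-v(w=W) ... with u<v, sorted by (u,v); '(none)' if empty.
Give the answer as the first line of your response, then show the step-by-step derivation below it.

0-2(w=7) 1-2(w=4) 1-3(w=17) 1-4(w=4) 2-6(w=6) 4-5(w=8)

step 1: add edge 4-5 (w=8); MST = {4-5(w=8)}
step 2: add edge 1-4 (w=4); MST = {1-4(w=4) 4-5(w=8)}
step 3: add edge 1-2 (w=4); MST = {1-2(w=4) 1-4(w=4) 4-5(w=8)}
step 4: add edge 2-6 (w=6); MST = {1-2(w=4) 1-4(w=4) 2-6(w=6) 4-5(w=8)}
step 5: add edge 0-2 (w=7); MST = {0-2(w=7) 1-2(w=4) 1-4(w=4) 2-6(w=6) 4-5(w=8)}
step 6: add edge 1-3 (w=17); MST = {0-2(w=7) 1-2(w=4) 1-3(w=17) 1-4(w=4) 2-6(w=6) 4-5(w=8)}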